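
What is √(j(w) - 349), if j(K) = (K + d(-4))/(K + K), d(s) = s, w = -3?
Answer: I*√12522/6 ≈ 18.65*I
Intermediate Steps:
j(K) = (-4 + K)/(2*K) (j(K) = (K - 4)/(K + K) = (-4 + K)/((2*K)) = (-4 + K)*(1/(2*K)) = (-4 + K)/(2*K))
√(j(w) - 349) = √((½)*(-4 - 3)/(-3) - 349) = √((½)*(-⅓)*(-7) - 349) = √(7/6 - 349) = √(-2087/6) = I*√12522/6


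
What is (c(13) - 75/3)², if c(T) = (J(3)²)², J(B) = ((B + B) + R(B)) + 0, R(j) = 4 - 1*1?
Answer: 42719296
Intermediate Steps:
R(j) = 3 (R(j) = 4 - 1 = 3)
J(B) = 3 + 2*B (J(B) = ((B + B) + 3) + 0 = (2*B + 3) + 0 = (3 + 2*B) + 0 = 3 + 2*B)
c(T) = 6561 (c(T) = ((3 + 2*3)²)² = ((3 + 6)²)² = (9²)² = 81² = 6561)
(c(13) - 75/3)² = (6561 - 75/3)² = (6561 - 75*⅓)² = (6561 - 25)² = 6536² = 42719296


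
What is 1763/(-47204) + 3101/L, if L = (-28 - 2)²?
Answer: 18099113/5310450 ≈ 3.4082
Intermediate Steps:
L = 900 (L = (-30)² = 900)
1763/(-47204) + 3101/L = 1763/(-47204) + 3101/900 = 1763*(-1/47204) + 3101*(1/900) = -1763/47204 + 3101/900 = 18099113/5310450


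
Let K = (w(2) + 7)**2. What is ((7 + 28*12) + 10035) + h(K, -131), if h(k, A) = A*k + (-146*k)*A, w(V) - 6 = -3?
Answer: 1909878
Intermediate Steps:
w(V) = 3 (w(V) = 6 - 3 = 3)
K = 100 (K = (3 + 7)**2 = 10**2 = 100)
h(k, A) = -145*A*k (h(k, A) = A*k - 146*A*k = -145*A*k)
((7 + 28*12) + 10035) + h(K, -131) = ((7 + 28*12) + 10035) - 145*(-131)*100 = ((7 + 336) + 10035) + 1899500 = (343 + 10035) + 1899500 = 10378 + 1899500 = 1909878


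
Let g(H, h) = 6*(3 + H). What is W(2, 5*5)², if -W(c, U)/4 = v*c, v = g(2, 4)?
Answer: 57600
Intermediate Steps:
g(H, h) = 18 + 6*H
v = 30 (v = 18 + 6*2 = 18 + 12 = 30)
W(c, U) = -120*c
W(2, 5*5)² = (-120*2)² = (-240)² = 57600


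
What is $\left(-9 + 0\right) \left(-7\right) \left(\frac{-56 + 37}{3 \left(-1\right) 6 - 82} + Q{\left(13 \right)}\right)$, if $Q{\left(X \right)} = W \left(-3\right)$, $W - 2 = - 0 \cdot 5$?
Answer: $- \frac{36603}{100} \approx -366.03$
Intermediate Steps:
$W = 2$ ($W = 2 - 0 \cdot 5 = 2 - 0 = 2 + 0 = 2$)
$Q{\left(X \right)} = -6$ ($Q{\left(X \right)} = 2 \left(-3\right) = -6$)
$\left(-9 + 0\right) \left(-7\right) \left(\frac{-56 + 37}{3 \left(-1\right) 6 - 82} + Q{\left(13 \right)}\right) = \left(-9 + 0\right) \left(-7\right) \left(\frac{-56 + 37}{3 \left(-1\right) 6 - 82} - 6\right) = \left(-9\right) \left(-7\right) \left(- \frac{19}{\left(-3\right) 6 - 82} - 6\right) = 63 \left(- \frac{19}{-18 - 82} - 6\right) = 63 \left(- \frac{19}{-100} - 6\right) = 63 \left(\left(-19\right) \left(- \frac{1}{100}\right) - 6\right) = 63 \left(\frac{19}{100} - 6\right) = 63 \left(- \frac{581}{100}\right) = - \frac{36603}{100}$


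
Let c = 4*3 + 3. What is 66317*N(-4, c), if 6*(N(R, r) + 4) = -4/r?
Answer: -12069694/45 ≈ -2.6822e+5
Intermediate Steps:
c = 15 (c = 12 + 3 = 15)
N(R, r) = -4 - 2/(3*r) (N(R, r) = -4 + (-4/r)/6 = -4 - 2/(3*r))
66317*N(-4, c) = 66317*(-4 - ⅔/15) = 66317*(-4 - ⅔*1/15) = 66317*(-4 - 2/45) = 66317*(-182/45) = -12069694/45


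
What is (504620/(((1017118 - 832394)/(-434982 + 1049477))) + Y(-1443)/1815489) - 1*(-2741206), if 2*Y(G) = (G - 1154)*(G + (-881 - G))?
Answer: 741130829589560975/167682195018 ≈ 4.4199e+6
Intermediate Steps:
Y(G) = 508337 - 881*G/2 (Y(G) = ((G - 1154)*(G + (-881 - G)))/2 = ((-1154 + G)*(-881))/2 = (1016674 - 881*G)/2 = 508337 - 881*G/2)
(504620/(((1017118 - 832394)/(-434982 + 1049477))) + Y(-1443)/1815489) - 1*(-2741206) = (504620/(((1017118 - 832394)/(-434982 + 1049477))) + (508337 - 881/2*(-1443))/1815489) - 1*(-2741206) = (504620/((184724/614495)) + (508337 + 1271283/2)*(1/1815489)) + 2741206 = (504620/((184724*(1/614495))) + (2287957/2)*(1/1815489)) + 2741206 = (504620/(184724/614495) + 2287957/3630978) + 2741206 = (504620*(614495/184724) + 2287957/3630978) + 2741206 = (77521616725/46181 + 2287957/3630978) + 2741206 = 281479390513049267/167682195018 + 2741206 = 741130829589560975/167682195018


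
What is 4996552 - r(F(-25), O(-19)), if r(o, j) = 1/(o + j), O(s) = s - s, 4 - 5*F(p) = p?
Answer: 144900003/29 ≈ 4.9966e+6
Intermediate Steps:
F(p) = ⅘ - p/5
O(s) = 0
r(o, j) = 1/(j + o)
4996552 - r(F(-25), O(-19)) = 4996552 - 1/(0 + (⅘ - ⅕*(-25))) = 4996552 - 1/(0 + (⅘ + 5)) = 4996552 - 1/(0 + 29/5) = 4996552 - 1/29/5 = 4996552 - 1*5/29 = 4996552 - 5/29 = 144900003/29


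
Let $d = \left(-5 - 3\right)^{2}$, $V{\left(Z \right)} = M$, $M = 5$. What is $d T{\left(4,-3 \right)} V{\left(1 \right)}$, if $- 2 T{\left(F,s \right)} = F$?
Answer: $-640$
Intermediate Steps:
$V{\left(Z \right)} = 5$
$T{\left(F,s \right)} = - \frac{F}{2}$
$d = 64$ ($d = \left(-8\right)^{2} = 64$)
$d T{\left(4,-3 \right)} V{\left(1 \right)} = 64 \left(\left(- \frac{1}{2}\right) 4\right) 5 = 64 \left(-2\right) 5 = \left(-128\right) 5 = -640$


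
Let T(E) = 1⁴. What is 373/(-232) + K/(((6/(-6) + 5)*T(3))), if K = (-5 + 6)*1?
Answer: -315/232 ≈ -1.3578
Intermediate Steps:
T(E) = 1
K = 1 (K = 1*1 = 1)
373/(-232) + K/(((6/(-6) + 5)*T(3))) = 373/(-232) + 1/((6/(-6) + 5)*1) = 373*(-1/232) + 1/((6*(-⅙) + 5)*1) = -373/232 + 1/((-1 + 5)*1) = -373/232 + 1/(4*1) = -373/232 + 1/4 = -373/232 + 1*(¼) = -373/232 + ¼ = -315/232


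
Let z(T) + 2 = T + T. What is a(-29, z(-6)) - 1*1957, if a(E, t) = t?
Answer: -1971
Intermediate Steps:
z(T) = -2 + 2*T (z(T) = -2 + (T + T) = -2 + 2*T)
a(-29, z(-6)) - 1*1957 = (-2 + 2*(-6)) - 1*1957 = (-2 - 12) - 1957 = -14 - 1957 = -1971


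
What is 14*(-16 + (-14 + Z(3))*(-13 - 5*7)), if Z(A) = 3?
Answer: 7168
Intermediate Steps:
14*(-16 + (-14 + Z(3))*(-13 - 5*7)) = 14*(-16 + (-14 + 3)*(-13 - 5*7)) = 14*(-16 - 11*(-13 - 35)) = 14*(-16 - 11*(-48)) = 14*(-16 + 528) = 14*512 = 7168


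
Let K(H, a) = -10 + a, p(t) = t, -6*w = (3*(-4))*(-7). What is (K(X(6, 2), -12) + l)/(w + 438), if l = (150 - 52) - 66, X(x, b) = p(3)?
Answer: 5/212 ≈ 0.023585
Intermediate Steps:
w = -14 (w = -3*(-4)*(-7)/6 = -(-2)*(-7) = -1/6*84 = -14)
X(x, b) = 3
l = 32 (l = 98 - 66 = 32)
(K(X(6, 2), -12) + l)/(w + 438) = ((-10 - 12) + 32)/(-14 + 438) = (-22 + 32)/424 = 10*(1/424) = 5/212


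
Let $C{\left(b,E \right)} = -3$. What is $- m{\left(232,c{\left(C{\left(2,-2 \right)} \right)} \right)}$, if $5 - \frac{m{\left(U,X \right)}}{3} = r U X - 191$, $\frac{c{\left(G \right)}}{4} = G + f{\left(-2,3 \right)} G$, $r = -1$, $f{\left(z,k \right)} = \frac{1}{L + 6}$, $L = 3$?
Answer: $8692$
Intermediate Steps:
$f{\left(z,k \right)} = \frac{1}{9}$ ($f{\left(z,k \right)} = \frac{1}{3 + 6} = \frac{1}{9}$)
$c{\left(G \right)} = \frac{40 G}{9}$ ($c{\left(G \right)} = 4 \left(G + \frac{G}{9}\right) = 4 \frac{10 G}{9} = \frac{40 G}{9}$)
$m{\left(U,X \right)} = 588 + 3 U X$ ($m{\left(U,X \right)} = 15 - 3 \left(- U X - 191\right) = 15 - 3 \left(-191 - U X\right) = 15 + \left(573 + 3 U X\right) = 588 + 3 U X$)
$- m{\left(232,c{\left(C{\left(2,-2 \right)} \right)} \right)} = - (588 + 3 \cdot 232 \cdot \frac{40}{9} \left(-3\right)) = - (588 + 3 \cdot 232 \left(- \frac{40}{3}\right)) = - (588 - 9280) = \left(-1\right) \left(-8692\right) = 8692$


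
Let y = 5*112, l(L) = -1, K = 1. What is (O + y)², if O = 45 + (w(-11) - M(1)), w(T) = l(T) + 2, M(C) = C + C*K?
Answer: 364816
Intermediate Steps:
M(C) = 2*C (M(C) = C + C*1 = C + C = 2*C)
y = 560
w(T) = 1 (w(T) = -1 + 2 = 1)
O = 44 (O = 45 + (1 - 2) = 45 - 1 = 44)
(O + y)² = (44 + 560)² = 604² = 364816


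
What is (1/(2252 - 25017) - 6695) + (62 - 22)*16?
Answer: -137842076/22765 ≈ -6055.0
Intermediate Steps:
(1/(2252 - 25017) - 6695) + (62 - 22)*16 = (1/(-22765) - 6695) + 40*16 = (-1/22765 - 6695) + 640 = -152411676/22765 + 640 = -137842076/22765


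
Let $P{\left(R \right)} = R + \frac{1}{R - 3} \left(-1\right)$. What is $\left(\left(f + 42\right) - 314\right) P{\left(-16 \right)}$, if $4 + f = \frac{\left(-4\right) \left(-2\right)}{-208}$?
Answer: $\frac{2174631}{494} \approx 4402.1$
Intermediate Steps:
$f = - \frac{105}{26}$ ($f = -4 + \frac{\left(-4\right) \left(-2\right)}{-208} = -4 + 8 \left(- \frac{1}{208}\right) = -4 - \frac{1}{26} = - \frac{105}{26} \approx -4.0385$)
$P{\left(R \right)} = R - \frac{1}{-3 + R}$ ($P{\left(R \right)} = R + \frac{1}{-3 + R} \left(-1\right) = R - \frac{1}{-3 + R}$)
$\left(\left(f + 42\right) - 314\right) P{\left(-16 \right)} = \left(\left(- \frac{105}{26} + 42\right) - 314\right) \frac{-1 + \left(-16\right)^{2} - -48}{-3 - 16} = \left(\frac{987}{26} - 314\right) \frac{-1 + 256 + 48}{-19} = - \frac{7177 \left(\left(- \frac{1}{19}\right) 303\right)}{26} = \left(- \frac{7177}{26}\right) \left(- \frac{303}{19}\right) = \frac{2174631}{494}$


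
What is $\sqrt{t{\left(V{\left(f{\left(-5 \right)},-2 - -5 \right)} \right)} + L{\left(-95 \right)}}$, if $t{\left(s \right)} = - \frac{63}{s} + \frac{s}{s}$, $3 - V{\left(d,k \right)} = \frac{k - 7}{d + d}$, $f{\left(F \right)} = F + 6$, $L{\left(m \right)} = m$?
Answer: $\frac{i \sqrt{2665}}{5} \approx 10.325 i$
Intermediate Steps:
$f{\left(F \right)} = 6 + F$
$V{\left(d,k \right)} = 3 - \frac{-7 + k}{2 d}$ ($V{\left(d,k \right)} = 3 - \frac{k - 7}{d + d} = 3 - \frac{-7 + k}{2 d}$)
$t{\left(s \right)} = 1 - \frac{63}{s}$ ($t{\left(s \right)} = - \frac{63}{s} + 1 = 1 - \frac{63}{s}$)
$\sqrt{t{\left(V{\left(f{\left(-5 \right)},-2 - -5 \right)} \right)} + L{\left(-95 \right)}} = \sqrt{\frac{-63 + \frac{7 - \left(-2 - -5\right) + 6 \left(6 - 5\right)}{2 \left(6 - 5\right)}}{\frac{1}{2} \frac{1}{6 - 5} \left(7 - \left(-2 - -5\right) + 6 \left(6 - 5\right)\right)} - 95} = \sqrt{\frac{-63 + \frac{7 - \left(-2 + 5\right) + 6 \cdot 1}{2 \cdot 1}}{\frac{1}{2} \cdot 1^{-1} \left(7 - \left(-2 + 5\right) + 6 \cdot 1\right)} - 95} = \sqrt{\frac{-63 + \frac{1}{2} \cdot 1 \left(7 - 3 + 6\right)}{\frac{1}{2} \cdot 1 \left(7 - 3 + 6\right)} - 95} = \sqrt{\frac{-63 + \frac{1}{2} \cdot 1 \cdot 10}{\frac{1}{2} \cdot 1 \cdot 10} - 95} = \sqrt{\frac{-63 + 5}{5} - 95} = \sqrt{\frac{1}{5} \left(-58\right) - 95} = \sqrt{- \frac{58}{5} - 95} = \sqrt{- \frac{533}{5}} = \frac{i \sqrt{2665}}{5}$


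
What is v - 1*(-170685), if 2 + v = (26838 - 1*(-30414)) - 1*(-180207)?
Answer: 408142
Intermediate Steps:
v = 237457 (v = -2 + ((26838 - 1*(-30414)) - 1*(-180207)) = -2 + ((26838 + 30414) + 180207) = -2 + (57252 + 180207) = -2 + 237459 = 237457)
v - 1*(-170685) = 237457 - 1*(-170685) = 237457 + 170685 = 408142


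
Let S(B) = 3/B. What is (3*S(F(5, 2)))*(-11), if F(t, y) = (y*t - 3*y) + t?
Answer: -11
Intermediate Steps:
F(t, y) = t - 3*y + t*y (F(t, y) = (t*y - 3*y) + t = (-3*y + t*y) + t = t - 3*y + t*y)
(3*S(F(5, 2)))*(-11) = (3*(3/(5 - 3*2 + 5*2)))*(-11) = (3*(3/(5 - 6 + 10)))*(-11) = (3*(3/9))*(-11) = (3*(3*(1/9)))*(-11) = (3*(1/3))*(-11) = 1*(-11) = -11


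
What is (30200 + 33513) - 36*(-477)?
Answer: 80885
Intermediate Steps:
(30200 + 33513) - 36*(-477) = 63713 + 17172 = 80885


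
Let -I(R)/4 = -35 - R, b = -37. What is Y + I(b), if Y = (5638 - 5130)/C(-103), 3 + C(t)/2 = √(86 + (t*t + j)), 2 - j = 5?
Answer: -28234/3561 + 508*√33/1187 ≈ -5.4702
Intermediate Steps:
j = -3 (j = 2 - 1*5 = 2 - 5 = -3)
I(R) = 140 + 4*R (I(R) = -4*(-35 - R) = 140 + 4*R)
C(t) = -6 + 2*√(83 + t²) (C(t) = -6 + 2*√(86 + (t*t - 3)) = -6 + 2*√(86 + (t² - 3)) = -6 + 2*√(86 + (-3 + t²)) = -6 + 2*√(83 + t²))
Y = 508/(-6 + 36*√33) (Y = (5638 - 5130)/(-6 + 2*√(83 + (-103)²)) = 508/(-6 + 2*√(83 + 10609)) = 508/(-6 + 2*√10692) = 508/(-6 + 2*(18*√33)) = 508/(-6 + 36*√33) ≈ 2.5298)
Y + I(b) = (254/3561 + 508*√33/1187) + (140 + 4*(-37)) = (254/3561 + 508*√33/1187) + (140 - 148) = (254/3561 + 508*√33/1187) - 8 = -28234/3561 + 508*√33/1187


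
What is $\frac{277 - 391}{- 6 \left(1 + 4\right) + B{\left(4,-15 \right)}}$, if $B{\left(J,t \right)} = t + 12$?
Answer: $\frac{38}{11} \approx 3.4545$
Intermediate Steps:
$B{\left(J,t \right)} = 12 + t$
$\frac{277 - 391}{- 6 \left(1 + 4\right) + B{\left(4,-15 \right)}} = \frac{277 - 391}{- 6 \left(1 + 4\right) + \left(12 - 15\right)} = - \frac{114}{\left(-6\right) 5 - 3} = - \frac{114}{-30 - 3} = - \frac{114}{-33} = \left(-114\right) \left(- \frac{1}{33}\right) = \frac{38}{11}$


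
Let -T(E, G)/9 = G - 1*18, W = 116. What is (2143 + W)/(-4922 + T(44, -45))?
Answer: -2259/4355 ≈ -0.51871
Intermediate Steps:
T(E, G) = 162 - 9*G (T(E, G) = -9*(G - 1*18) = -9*(G - 18) = -9*(-18 + G) = 162 - 9*G)
(2143 + W)/(-4922 + T(44, -45)) = (2143 + 116)/(-4922 + (162 - 9*(-45))) = 2259/(-4922 + (162 + 405)) = 2259/(-4922 + 567) = 2259/(-4355) = 2259*(-1/4355) = -2259/4355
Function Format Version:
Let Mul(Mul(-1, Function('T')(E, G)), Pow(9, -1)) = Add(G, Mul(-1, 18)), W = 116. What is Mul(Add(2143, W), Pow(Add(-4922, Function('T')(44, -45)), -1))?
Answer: Rational(-2259, 4355) ≈ -0.51871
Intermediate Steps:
Function('T')(E, G) = Add(162, Mul(-9, G)) (Function('T')(E, G) = Mul(-9, Add(G, Mul(-1, 18))) = Mul(-9, Add(G, -18)) = Mul(-9, Add(-18, G)) = Add(162, Mul(-9, G)))
Mul(Add(2143, W), Pow(Add(-4922, Function('T')(44, -45)), -1)) = Mul(Add(2143, 116), Pow(Add(-4922, Add(162, Mul(-9, -45))), -1)) = Mul(2259, Pow(Add(-4922, Add(162, 405)), -1)) = Mul(2259, Pow(Add(-4922, 567), -1)) = Mul(2259, Pow(-4355, -1)) = Mul(2259, Rational(-1, 4355)) = Rational(-2259, 4355)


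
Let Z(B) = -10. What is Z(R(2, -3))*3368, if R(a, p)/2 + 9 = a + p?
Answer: -33680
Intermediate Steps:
R(a, p) = -18 + 2*a + 2*p (R(a, p) = -18 + 2*(a + p) = -18 + (2*a + 2*p) = -18 + 2*a + 2*p)
Z(R(2, -3))*3368 = -10*3368 = -33680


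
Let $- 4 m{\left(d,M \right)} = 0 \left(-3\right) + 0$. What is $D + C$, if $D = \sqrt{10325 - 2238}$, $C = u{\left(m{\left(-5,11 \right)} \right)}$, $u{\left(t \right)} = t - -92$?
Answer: $92 + \sqrt{8087} \approx 181.93$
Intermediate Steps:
$m{\left(d,M \right)} = 0$ ($m{\left(d,M \right)} = - \frac{0 \left(-3\right) + 0}{4} = - \frac{0 + 0}{4} = \left(- \frac{1}{4}\right) 0 = 0$)
$u{\left(t \right)} = 92 + t$ ($u{\left(t \right)} = t + 92 = 92 + t$)
$C = 92$ ($C = 92 + 0 = 92$)
$D = \sqrt{8087} \approx 89.928$
$D + C = \sqrt{8087} + 92 = 92 + \sqrt{8087}$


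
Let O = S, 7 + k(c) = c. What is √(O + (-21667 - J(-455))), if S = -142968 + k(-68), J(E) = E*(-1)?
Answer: 11*I*√1365 ≈ 406.4*I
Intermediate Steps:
k(c) = -7 + c
J(E) = -E
S = -143043 (S = -142968 + (-7 - 68) = -142968 - 75 = -143043)
O = -143043
√(O + (-21667 - J(-455))) = √(-143043 + (-21667 - (-1)*(-455))) = √(-143043 + (-21667 - 1*455)) = √(-143043 + (-21667 - 455)) = √(-143043 - 22122) = √(-165165) = 11*I*√1365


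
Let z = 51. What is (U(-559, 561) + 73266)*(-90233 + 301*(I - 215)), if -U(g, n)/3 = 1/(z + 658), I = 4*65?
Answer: -3983603482608/709 ≈ -5.6186e+9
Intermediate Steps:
I = 260
U(g, n) = -3/709 (U(g, n) = -3/(51 + 658) = -3/709)
(U(-559, 561) + 73266)*(-90233 + 301*(I - 215)) = (-3/709 + 73266)*(-90233 + 301*(260 - 215)) = 51945591*(-90233 + 301*45)/709 = 51945591*(-90233 + 13545)/709 = (51945591/709)*(-76688) = -3983603482608/709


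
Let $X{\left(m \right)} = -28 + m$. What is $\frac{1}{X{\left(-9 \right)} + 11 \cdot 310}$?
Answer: $\frac{1}{3373} \approx 0.00029647$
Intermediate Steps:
$\frac{1}{X{\left(-9 \right)} + 11 \cdot 310} = \frac{1}{\left(-28 - 9\right) + 11 \cdot 310} = \frac{1}{-37 + 3410} = \frac{1}{3373}$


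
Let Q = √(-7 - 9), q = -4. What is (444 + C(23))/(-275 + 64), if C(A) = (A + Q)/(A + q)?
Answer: -8459/4009 - 4*I/4009 ≈ -2.11 - 0.00099776*I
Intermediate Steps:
Q = 4*I (Q = √(-16) = 4*I ≈ 4.0*I)
C(A) = (A + 4*I)/(-4 + A) (C(A) = (A + 4*I)/(A - 4) = (A + 4*I)/(-4 + A))
(444 + C(23))/(-275 + 64) = (444 + (23 + 4*I)/(-4 + 23))/(-275 + 64) = (444 + (23 + 4*I)/19)/(-211) = (444 + (23 + 4*I)/19)*(-1/211) = (444 + (23/19 + 4*I/19))*(-1/211) = (8459/19 + 4*I/19)*(-1/211) = -8459/4009 - 4*I/4009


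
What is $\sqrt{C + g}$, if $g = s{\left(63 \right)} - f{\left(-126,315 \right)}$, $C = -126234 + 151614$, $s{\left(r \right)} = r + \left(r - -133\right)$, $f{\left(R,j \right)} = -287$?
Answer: $\sqrt{25926} \approx 161.02$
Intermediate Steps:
$s{\left(r \right)} = 133 + 2 r$ ($s{\left(r \right)} = r + \left(r + 133\right) = r + \left(133 + r\right) = 133 + 2 r$)
$C = 25380$
$g = 546$ ($g = \left(133 + 2 \cdot 63\right) - -287 = \left(133 + 126\right) + 287 = 259 + 287 = 546$)
$\sqrt{C + g} = \sqrt{25380 + 546} = \sqrt{25926}$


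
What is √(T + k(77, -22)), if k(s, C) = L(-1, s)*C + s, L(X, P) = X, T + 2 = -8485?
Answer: 6*I*√233 ≈ 91.586*I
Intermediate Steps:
T = -8487 (T = -2 - 8485 = -8487)
k(s, C) = s - C (k(s, C) = -C + s = s - C)
√(T + k(77, -22)) = √(-8487 + (77 - 1*(-22))) = √(-8487 + (77 + 22)) = √(-8487 + 99) = √(-8388) = 6*I*√233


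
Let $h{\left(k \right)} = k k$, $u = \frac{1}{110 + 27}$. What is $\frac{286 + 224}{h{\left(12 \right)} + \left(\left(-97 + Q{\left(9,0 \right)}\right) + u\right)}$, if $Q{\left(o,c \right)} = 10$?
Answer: $\frac{6987}{781} \approx 8.9462$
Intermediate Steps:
$u = \frac{1}{137} \approx 0.0072993$
$h{\left(k \right)} = k^{2}$
$\frac{286 + 224}{h{\left(12 \right)} + \left(\left(-97 + Q{\left(9,0 \right)}\right) + u\right)} = \frac{286 + 224}{12^{2} + \left(\left(-97 + 10\right) + \frac{1}{137}\right)} = \frac{510}{144 + \left(-87 + \frac{1}{137}\right)} = \frac{510}{144 - \frac{11918}{137}} = \frac{510}{\frac{7810}{137}} = 510 \cdot \frac{137}{7810} = \frac{6987}{781}$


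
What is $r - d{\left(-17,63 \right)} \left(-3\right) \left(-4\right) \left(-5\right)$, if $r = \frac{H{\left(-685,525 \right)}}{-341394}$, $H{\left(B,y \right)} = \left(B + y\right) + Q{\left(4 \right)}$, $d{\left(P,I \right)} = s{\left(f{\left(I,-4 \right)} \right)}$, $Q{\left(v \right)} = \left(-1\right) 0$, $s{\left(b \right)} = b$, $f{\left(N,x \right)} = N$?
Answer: $\frac{645234740}{170697} \approx 3780.0$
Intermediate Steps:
$Q{\left(v \right)} = 0$
$d{\left(P,I \right)} = I$
$H{\left(B,y \right)} = B + y$ ($H{\left(B,y \right)} = \left(B + y\right) + 0 = B + y$)
$r = \frac{80}{170697}$ ($r = \frac{-685 + 525}{-341394} = \left(-160\right) \left(- \frac{1}{341394}\right) = \frac{80}{170697} \approx 0.00046867$)
$r - d{\left(-17,63 \right)} \left(-3\right) \left(-4\right) \left(-5\right) = \frac{80}{170697} - 63 \left(-3\right) \left(-4\right) \left(-5\right) = \frac{80}{170697} - 63 \cdot 12 \left(-5\right) = \frac{80}{170697} - 63 \left(-60\right) = \frac{80}{170697} - -3780 = \frac{80}{170697} + 3780 = \frac{645234740}{170697}$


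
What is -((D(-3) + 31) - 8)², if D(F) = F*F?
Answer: -1024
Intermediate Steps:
D(F) = F²
-((D(-3) + 31) - 8)² = -(((-3)² + 31) - 8)² = -((9 + 31) - 8)² = -(40 - 8)² = -1*32² = -1*1024 = -1024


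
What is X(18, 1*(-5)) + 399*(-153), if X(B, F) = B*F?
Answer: -61137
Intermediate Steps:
X(18, 1*(-5)) + 399*(-153) = 18*(1*(-5)) + 399*(-153) = 18*(-5) - 61047 = -90 - 61047 = -61137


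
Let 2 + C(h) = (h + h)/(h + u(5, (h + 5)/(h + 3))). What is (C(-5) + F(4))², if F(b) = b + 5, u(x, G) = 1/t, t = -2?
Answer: 9409/121 ≈ 77.760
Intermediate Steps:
u(x, G) = -½ (u(x, G) = 1/(-2) = -½)
F(b) = 5 + b
C(h) = -2 + 2*h/(-½ + h) (C(h) = -2 + (h + h)/(h - ½) = -2 + (2*h)/(-½ + h) = -2 + 2*h/(-½ + h))
(C(-5) + F(4))² = (2/(-1 + 2*(-5)) + (5 + 4))² = (2/(-1 - 10) + 9)² = (2/(-11) + 9)² = (2*(-1/11) + 9)² = (-2/11 + 9)² = (97/11)² = 9409/121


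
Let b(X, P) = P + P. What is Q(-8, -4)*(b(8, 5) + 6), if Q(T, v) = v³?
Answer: -1024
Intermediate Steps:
b(X, P) = 2*P
Q(-8, -4)*(b(8, 5) + 6) = (-4)³*(2*5 + 6) = -64*(10 + 6) = -64*16 = -1024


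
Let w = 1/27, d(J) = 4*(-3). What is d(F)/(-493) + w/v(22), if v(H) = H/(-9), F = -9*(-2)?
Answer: 299/32538 ≈ 0.0091892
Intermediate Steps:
F = 18
v(H) = -H/9 (v(H) = H*(-1/9) = -H/9)
d(J) = -12
w = 1/27 ≈ 0.037037
d(F)/(-493) + w/v(22) = -12/(-493) + 1/(27*((-1/9*22))) = -12*(-1/493) + 1/(27*(-22/9)) = 12/493 + (1/27)*(-9/22) = 12/493 - 1/66 = 299/32538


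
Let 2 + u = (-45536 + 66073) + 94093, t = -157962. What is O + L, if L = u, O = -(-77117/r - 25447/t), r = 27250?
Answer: 123355911207701/1076116125 ≈ 1.1463e+5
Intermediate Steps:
u = 114628 (u = -2 + ((-45536 + 66073) + 94093) = -2 + (20537 + 94093) = -2 + 114630 = 114628)
O = 2872031201/1076116125 (O = -(-77117/27250 - 25447/(-157962)) = -(-77117*1/27250 - 25447*(-1/157962)) = -(-77117/27250 + 25447/157962) = -1*(-2872031201/1076116125) = 2872031201/1076116125 ≈ 2.6689)
L = 114628
O + L = 2872031201/1076116125 + 114628 = 123355911207701/1076116125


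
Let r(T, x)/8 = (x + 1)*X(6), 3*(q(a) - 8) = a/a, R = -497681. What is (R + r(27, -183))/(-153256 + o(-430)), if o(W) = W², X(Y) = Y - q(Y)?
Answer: -1482851/94932 ≈ -15.620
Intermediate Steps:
q(a) = 25/3 (q(a) = 8 + (a/a)/3 = 8 + (⅓)*1 = 8 + ⅓ = 25/3)
X(Y) = -25/3 + Y (X(Y) = Y - 1*25/3 = Y - 25/3 = -25/3 + Y)
r(T, x) = -56/3 - 56*x/3 (r(T, x) = 8*((x + 1)*(-25/3 + 6)) = 8*((1 + x)*(-7/3)) = 8*(-7/3 - 7*x/3) = -56/3 - 56*x/3)
(R + r(27, -183))/(-153256 + o(-430)) = (-497681 + (-56/3 - 56/3*(-183)))/(-153256 + (-430)²) = (-497681 + (-56/3 + 3416))/(-153256 + 184900) = (-497681 + 10192/3)/31644 = -1482851/3*1/31644 = -1482851/94932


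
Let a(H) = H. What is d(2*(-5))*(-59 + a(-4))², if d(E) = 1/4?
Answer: 3969/4 ≈ 992.25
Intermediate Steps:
d(E) = ¼
d(2*(-5))*(-59 + a(-4))² = (-59 - 4)²/4 = (¼)*(-63)² = (¼)*3969 = 3969/4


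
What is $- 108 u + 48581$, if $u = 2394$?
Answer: $-209971$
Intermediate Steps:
$- 108 u + 48581 = \left(-108\right) 2394 + 48581 = -258552 + 48581 = -209971$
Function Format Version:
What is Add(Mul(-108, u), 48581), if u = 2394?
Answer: -209971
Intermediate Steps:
Add(Mul(-108, u), 48581) = Add(Mul(-108, 2394), 48581) = Add(-258552, 48581) = -209971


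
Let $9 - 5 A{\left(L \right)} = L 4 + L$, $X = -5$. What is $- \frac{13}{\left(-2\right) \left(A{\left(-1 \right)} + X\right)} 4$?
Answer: $- \frac{130}{11} \approx -11.818$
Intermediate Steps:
$A{\left(L \right)} = \frac{9}{5} - L$ ($A{\left(L \right)} = \frac{9}{5} - \frac{L 4 + L}{5} = \frac{9}{5} - \frac{4 L + L}{5} = \frac{9}{5} - \frac{5 L}{5} = \frac{9}{5} - L$)
$- \frac{13}{\left(-2\right) \left(A{\left(-1 \right)} + X\right)} 4 = - \frac{13}{\left(-2\right) \left(\left(\frac{9}{5} - -1\right) - 5\right)} 4 = - \frac{13}{\left(-2\right) \left(\left(\frac{9}{5} + 1\right) - 5\right)} 4 = - \frac{13}{\left(-2\right) \left(\frac{14}{5} - 5\right)} 4 = - \frac{13}{\left(-2\right) \left(- \frac{11}{5}\right)} 4 = - \frac{13}{\frac{22}{5}} \cdot 4 = \left(-13\right) \frac{5}{22} \cdot 4 = \left(- \frac{65}{22}\right) 4 = - \frac{130}{11}$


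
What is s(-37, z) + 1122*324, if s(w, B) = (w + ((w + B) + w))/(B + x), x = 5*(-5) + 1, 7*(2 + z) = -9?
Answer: 69434648/191 ≈ 3.6353e+5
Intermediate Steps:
z = -23/7 (z = -2 + (⅐)*(-9) = -2 - 9/7 = -23/7 ≈ -3.2857)
x = -24 (x = -25 + 1 = -24)
s(w, B) = (B + 3*w)/(-24 + B) (s(w, B) = (w + ((w + B) + w))/(B - 24) = (w + ((B + w) + w))/(-24 + B) = (w + (B + 2*w))/(-24 + B) = (B + 3*w)/(-24 + B))
s(-37, z) + 1122*324 = (-23/7 + 3*(-37))/(-24 - 23/7) + 1122*324 = (-23/7 - 111)/(-191/7) + 363528 = -7/191*(-800/7) + 363528 = 800/191 + 363528 = 69434648/191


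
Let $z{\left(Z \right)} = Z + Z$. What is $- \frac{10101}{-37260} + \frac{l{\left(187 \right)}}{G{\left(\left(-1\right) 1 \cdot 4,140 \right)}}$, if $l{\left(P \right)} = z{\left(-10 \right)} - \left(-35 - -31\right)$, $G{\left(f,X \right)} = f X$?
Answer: $\frac{26053}{86940} \approx 0.29967$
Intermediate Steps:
$z{\left(Z \right)} = 2 Z$
$G{\left(f,X \right)} = X f$
$l{\left(P \right)} = -16$ ($l{\left(P \right)} = 2 \left(-10\right) - \left(-35 - -31\right) = -20 - \left(-35 + 31\right) = -20 - -4 = -20 + 4 = -16$)
$- \frac{10101}{-37260} + \frac{l{\left(187 \right)}}{G{\left(\left(-1\right) 1 \cdot 4,140 \right)}} = - \frac{10101}{-37260} - \frac{16}{140 \left(-1\right) 1 \cdot 4} = \left(-10101\right) \left(- \frac{1}{37260}\right) - \frac{16}{140 \left(\left(-1\right) 4\right)} = \frac{3367}{12420} - \frac{16}{140 \left(-4\right)} = \frac{3367}{12420} - \frac{16}{-560} = \frac{3367}{12420} - - \frac{1}{35} = \frac{3367}{12420} + \frac{1}{35} = \frac{26053}{86940}$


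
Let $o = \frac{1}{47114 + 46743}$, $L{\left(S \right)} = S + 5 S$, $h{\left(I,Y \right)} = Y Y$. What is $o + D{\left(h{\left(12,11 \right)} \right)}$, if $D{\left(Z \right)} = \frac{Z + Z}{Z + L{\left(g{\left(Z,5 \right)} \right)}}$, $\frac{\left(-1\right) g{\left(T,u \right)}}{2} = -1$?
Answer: $\frac{22713527}{12482981} \approx 1.8196$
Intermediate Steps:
$g{\left(T,u \right)} = 2$ ($g{\left(T,u \right)} = \left(-2\right) \left(-1\right) = 2$)
$h{\left(I,Y \right)} = Y^{2}$
$L{\left(S \right)} = 6 S$
$D{\left(Z \right)} = \frac{2 Z}{12 + Z}$ ($D{\left(Z \right)} = \frac{Z + Z}{Z + 6 \cdot 2} = \frac{2 Z}{Z + 12} = \frac{2 Z}{12 + Z}$)
$o = \frac{1}{93857} \approx 1.0655 \cdot 10^{-5}$
$o + D{\left(h{\left(12,11 \right)} \right)} = \frac{1}{93857} + \frac{2 \cdot 11^{2}}{12 + 11^{2}} = \frac{1}{93857} + 2 \cdot 121 \frac{1}{12 + 121} = \frac{1}{93857} + 2 \cdot 121 \cdot \frac{1}{133} = \frac{1}{93857} + \frac{242}{133} = \frac{22713527}{12482981}$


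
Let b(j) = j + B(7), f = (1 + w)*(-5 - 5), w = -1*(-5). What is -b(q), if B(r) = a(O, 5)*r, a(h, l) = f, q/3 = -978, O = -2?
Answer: 3354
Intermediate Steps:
q = -2934 (q = 3*(-978) = -2934)
w = 5
f = -60 (f = (1 + 5)*(-5 - 5) = 6*(-10) = -60)
a(h, l) = -60
B(r) = -60*r
b(j) = -420 + j (b(j) = j - 60*7 = j - 420 = -420 + j)
-b(q) = -(-420 - 2934) = -1*(-3354) = 3354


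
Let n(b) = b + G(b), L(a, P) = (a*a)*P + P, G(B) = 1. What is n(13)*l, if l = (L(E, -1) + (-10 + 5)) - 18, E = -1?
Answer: -350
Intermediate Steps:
L(a, P) = P + P*a**2 (L(a, P) = a**2*P + P = P*a**2 + P = P + P*a**2)
n(b) = 1 + b (n(b) = b + 1 = 1 + b)
l = -25 (l = (-(1 + (-1)**2) + (-10 + 5)) - 18 = (-(1 + 1) - 5) - 18 = (-1*2 - 5) - 18 = (-2 - 5) - 18 = -7 - 18 = -25)
n(13)*l = (1 + 13)*(-25) = 14*(-25) = -350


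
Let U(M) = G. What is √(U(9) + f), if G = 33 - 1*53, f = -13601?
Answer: I*√13621 ≈ 116.71*I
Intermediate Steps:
G = -20 (G = 33 - 53 = -20)
U(M) = -20
√(U(9) + f) = √(-20 - 13601) = √(-13621) = I*√13621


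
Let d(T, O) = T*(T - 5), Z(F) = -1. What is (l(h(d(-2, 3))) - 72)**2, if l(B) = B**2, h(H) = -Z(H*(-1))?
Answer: 5041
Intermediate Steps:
d(T, O) = T*(-5 + T)
h(H) = 1 (h(H) = -1*(-1) = 1)
(l(h(d(-2, 3))) - 72)**2 = (1**2 - 72)**2 = (1 - 72)**2 = (-71)**2 = 5041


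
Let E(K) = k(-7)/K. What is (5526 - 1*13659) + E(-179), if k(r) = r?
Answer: -1455800/179 ≈ -8133.0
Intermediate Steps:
E(K) = -7/K
(5526 - 1*13659) + E(-179) = (5526 - 1*13659) - 7/(-179) = (5526 - 13659) - 7*(-1/179) = -8133 + 7/179 = -1455800/179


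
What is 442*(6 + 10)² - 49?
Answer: 113103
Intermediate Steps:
442*(6 + 10)² - 49 = 442*16² - 49 = 442*256 - 49 = 113152 - 49 = 113103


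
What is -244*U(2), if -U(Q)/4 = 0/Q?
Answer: 0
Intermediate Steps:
U(Q) = 0 (U(Q) = -0/Q = -4*0 = 0)
-244*U(2) = -244*0 = 0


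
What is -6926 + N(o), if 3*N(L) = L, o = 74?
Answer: -20704/3 ≈ -6901.3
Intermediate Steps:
N(L) = L/3
-6926 + N(o) = -6926 + (⅓)*74 = -6926 + 74/3 = -20704/3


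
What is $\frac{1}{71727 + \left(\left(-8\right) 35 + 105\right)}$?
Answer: $\frac{1}{71552} \approx 1.3976 \cdot 10^{-5}$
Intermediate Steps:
$\frac{1}{71727 + \left(\left(-8\right) 35 + 105\right)} = \frac{1}{71727 + \left(-280 + 105\right)} = \frac{1}{71727 - 175} = \frac{1}{71552}$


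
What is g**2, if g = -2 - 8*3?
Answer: 676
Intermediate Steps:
g = -26 (g = -2 - 24 = -26)
g**2 = (-26)**2 = 676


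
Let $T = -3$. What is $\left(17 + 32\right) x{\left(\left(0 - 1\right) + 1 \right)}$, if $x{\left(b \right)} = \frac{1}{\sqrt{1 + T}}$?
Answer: $- \frac{49 i \sqrt{2}}{2} \approx - 34.648 i$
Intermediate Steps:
$x{\left(b \right)} = - \frac{i \sqrt{2}}{2}$ ($x{\left(b \right)} = \frac{1}{\sqrt{1 - 3}} = \frac{1}{\sqrt{-2}} = \frac{1}{i \sqrt{2}} = - \frac{i \sqrt{2}}{2}$)
$\left(17 + 32\right) x{\left(\left(0 - 1\right) + 1 \right)} = \left(17 + 32\right) \left(- \frac{i \sqrt{2}}{2}\right) = 49 \left(- \frac{i \sqrt{2}}{2}\right) = - \frac{49 i \sqrt{2}}{2}$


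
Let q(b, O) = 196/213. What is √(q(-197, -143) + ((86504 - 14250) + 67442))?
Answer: 2*√1584477393/213 ≈ 373.76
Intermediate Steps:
q(b, O) = 196/213 (q(b, O) = 196*(1/213) = 196/213)
√(q(-197, -143) + ((86504 - 14250) + 67442)) = √(196/213 + ((86504 - 14250) + 67442)) = √(196/213 + (72254 + 67442)) = √(196/213 + 139696) = √(29755444/213) = 2*√1584477393/213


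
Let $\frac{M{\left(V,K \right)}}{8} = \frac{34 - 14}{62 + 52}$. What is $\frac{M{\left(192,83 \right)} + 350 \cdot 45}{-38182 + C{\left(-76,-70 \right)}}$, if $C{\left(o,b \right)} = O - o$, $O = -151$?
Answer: $- \frac{897830}{2180649} \approx -0.41173$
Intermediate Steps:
$M{\left(V,K \right)} = \frac{80}{57}$ ($M{\left(V,K \right)} = 8 \frac{34 - 14}{62 + 52} = 8 \cdot \frac{20}{114} = 8 \cdot 20 \cdot \frac{1}{114} = 8 \cdot \frac{10}{57} = \frac{80}{57}$)
$C{\left(o,b \right)} = -151 - o$
$\frac{M{\left(192,83 \right)} + 350 \cdot 45}{-38182 + C{\left(-76,-70 \right)}} = \frac{\frac{80}{57} + 350 \cdot 45}{-38182 - 75} = \frac{\frac{80}{57} + 15750}{-38182 + \left(-151 + 76\right)} = \frac{897830}{57 \left(-38182 - 75\right)} = \frac{897830}{57 \left(-38257\right)} = \frac{897830}{57} \left(- \frac{1}{38257}\right) = - \frac{897830}{2180649}$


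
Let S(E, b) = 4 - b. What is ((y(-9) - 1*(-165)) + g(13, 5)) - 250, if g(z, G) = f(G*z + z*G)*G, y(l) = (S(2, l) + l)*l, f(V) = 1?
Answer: -116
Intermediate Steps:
y(l) = 4*l (y(l) = ((4 - l) + l)*l = 4*l)
g(z, G) = G (g(z, G) = 1*G = G)
((y(-9) - 1*(-165)) + g(13, 5)) - 250 = ((4*(-9) - 1*(-165)) + 5) - 250 = ((-36 + 165) + 5) - 250 = (129 + 5) - 250 = 134 - 250 = -116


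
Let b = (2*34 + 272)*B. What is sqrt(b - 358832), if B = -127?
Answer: 6*I*sqrt(11167) ≈ 634.04*I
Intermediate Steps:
b = -43180 (b = (2*34 + 272)*(-127) = (68 + 272)*(-127) = 340*(-127) = -43180)
sqrt(b - 358832) = sqrt(-43180 - 358832) = sqrt(-402012) = 6*I*sqrt(11167)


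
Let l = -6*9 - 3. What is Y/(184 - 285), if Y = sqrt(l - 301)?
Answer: -I*sqrt(358)/101 ≈ -0.18734*I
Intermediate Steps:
l = -57 (l = -54 - 3 = -57)
Y = I*sqrt(358) (Y = sqrt(-57 - 301) = sqrt(-358) = I*sqrt(358) ≈ 18.921*I)
Y/(184 - 285) = (I*sqrt(358))/(184 - 285) = (I*sqrt(358))/(-101) = (I*sqrt(358))*(-1/101) = -I*sqrt(358)/101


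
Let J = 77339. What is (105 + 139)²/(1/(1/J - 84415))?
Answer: -388685043778624/77339 ≈ -5.0257e+9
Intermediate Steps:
(105 + 139)²/(1/(1/J - 84415)) = (105 + 139)²/(1/(1/77339 - 84415)) = 244²/(1/(1/77339 - 84415)) = 59536/(1/(-6528571684/77339)) = 59536/(-77339/6528571684) = 59536*(-6528571684/77339) = -388685043778624/77339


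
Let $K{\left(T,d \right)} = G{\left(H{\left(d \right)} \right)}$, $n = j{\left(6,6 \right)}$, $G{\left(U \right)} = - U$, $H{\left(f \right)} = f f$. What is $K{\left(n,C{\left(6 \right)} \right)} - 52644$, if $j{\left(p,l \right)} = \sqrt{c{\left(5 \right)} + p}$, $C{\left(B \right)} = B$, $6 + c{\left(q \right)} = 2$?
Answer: $-52680$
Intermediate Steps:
$c{\left(q \right)} = -4$ ($c{\left(q \right)} = -6 + 2 = -4$)
$H{\left(f \right)} = f^{2}$
$j{\left(p,l \right)} = \sqrt{-4 + p}$
$n = \sqrt{2}$ ($n = \sqrt{-4 + 6} = \sqrt{2} \approx 1.4142$)
$K{\left(T,d \right)} = - d^{2}$
$K{\left(n,C{\left(6 \right)} \right)} - 52644 = - 6^{2} - 52644 = \left(-1\right) 36 - 52644 = -36 - 52644 = -52680$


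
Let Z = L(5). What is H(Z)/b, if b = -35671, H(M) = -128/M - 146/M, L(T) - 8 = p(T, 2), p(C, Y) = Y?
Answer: 137/178355 ≈ 0.00076813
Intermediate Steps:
L(T) = 10 (L(T) = 8 + 2 = 10)
Z = 10
H(M) = -274/M
H(Z)/b = -274/10/(-35671) = -274*⅒*(-1/35671) = -137/5*(-1/35671) = 137/178355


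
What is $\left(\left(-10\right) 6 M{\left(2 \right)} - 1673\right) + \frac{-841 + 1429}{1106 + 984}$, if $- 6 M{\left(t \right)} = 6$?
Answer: $- \frac{1685291}{1045} \approx -1612.7$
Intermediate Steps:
$M{\left(t \right)} = -1$ ($M{\left(t \right)} = \left(- \frac{1}{6}\right) 6 = -1$)
$\left(\left(-10\right) 6 M{\left(2 \right)} - 1673\right) + \frac{-841 + 1429}{1106 + 984} = \left(\left(-10\right) 6 \left(-1\right) - 1673\right) + \frac{-841 + 1429}{1106 + 984} = \left(\left(-60\right) \left(-1\right) - 1673\right) + \frac{588}{2090} = \left(60 - 1673\right) + 588 \cdot \frac{1}{2090} = -1613 + \frac{294}{1045} = - \frac{1685291}{1045}$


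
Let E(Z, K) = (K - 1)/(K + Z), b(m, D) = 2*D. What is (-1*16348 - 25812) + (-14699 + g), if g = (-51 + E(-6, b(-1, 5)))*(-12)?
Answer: -56274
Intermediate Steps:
E(Z, K) = (-1 + K)/(K + Z)
g = 585 (g = (-51 + (-1 + 2*5)/(2*5 - 6))*(-12) = (-51 + (-1 + 10)/(10 - 6))*(-12) = (-51 + 9/4)*(-12) = -195/4*(-12) = 585)
(-1*16348 - 25812) + (-14699 + g) = (-1*16348 - 25812) + (-14699 + 585) = (-16348 - 25812) - 14114 = -42160 - 14114 = -56274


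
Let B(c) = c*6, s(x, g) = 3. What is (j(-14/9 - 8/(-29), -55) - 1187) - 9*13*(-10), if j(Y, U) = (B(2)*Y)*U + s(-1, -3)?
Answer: 72262/87 ≈ 830.60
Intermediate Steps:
B(c) = 6*c
j(Y, U) = 3 + 12*U*Y (j(Y, U) = ((6*2)*Y)*U + 3 = (12*Y)*U + 3 = 12*U*Y + 3 = 3 + 12*U*Y)
(j(-14/9 - 8/(-29), -55) - 1187) - 9*13*(-10) = ((3 + 12*(-55)*(-14/9 - 8/(-29))) - 1187) - 9*13*(-10) = ((3 + 12*(-55)*(-14*1/9 - 8*(-1/29))) - 1187) - 117*(-10) = ((3 + 12*(-55)*(-14/9 + 8/29)) - 1187) + 1170 = ((3 + 12*(-55)*(-334/261)) - 1187) + 1170 = ((3 + 73480/87) - 1187) + 1170 = (73741/87 - 1187) + 1170 = -29528/87 + 1170 = 72262/87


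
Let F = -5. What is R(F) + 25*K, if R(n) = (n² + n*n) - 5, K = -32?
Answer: -755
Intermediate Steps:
R(n) = -5 + 2*n² (R(n) = (n² + n²) - 5 = 2*n² - 5 = -5 + 2*n²)
R(F) + 25*K = (-5 + 2*(-5)²) + 25*(-32) = (-5 + 2*25) - 800 = (-5 + 50) - 800 = 45 - 800 = -755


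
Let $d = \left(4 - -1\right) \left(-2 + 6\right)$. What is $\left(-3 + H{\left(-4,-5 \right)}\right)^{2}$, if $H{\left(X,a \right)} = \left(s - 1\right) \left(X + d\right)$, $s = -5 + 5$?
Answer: $361$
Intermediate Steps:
$s = 0$
$d = 20$ ($d = \left(4 + 1\right) 4 = 5 \cdot 4 = 20$)
$H{\left(X,a \right)} = -20 - X$ ($H{\left(X,a \right)} = \left(0 - 1\right) \left(X + 20\right) = - (20 + X) = -20 - X$)
$\left(-3 + H{\left(-4,-5 \right)}\right)^{2} = \left(-3 - 16\right)^{2} = \left(-19\right)^{2} = 361$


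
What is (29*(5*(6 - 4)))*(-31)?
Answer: -8990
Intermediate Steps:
(29*(5*(6 - 4)))*(-31) = (29*(5*2))*(-31) = (29*10)*(-31) = 290*(-31) = -8990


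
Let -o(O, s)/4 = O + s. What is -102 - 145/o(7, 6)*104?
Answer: 188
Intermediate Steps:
o(O, s) = -4*O - 4*s (o(O, s) = -4*(O + s) = -4*O - 4*s)
-102 - 145/o(7, 6)*104 = -102 - 145/(-4*7 - 4*6)*104 = -102 - 145/(-28 - 24)*104 = -102 - 145/(-52)*104 = -102 - 145*(-1/52)*104 = -102 + (145/52)*104 = -102 + 290 = 188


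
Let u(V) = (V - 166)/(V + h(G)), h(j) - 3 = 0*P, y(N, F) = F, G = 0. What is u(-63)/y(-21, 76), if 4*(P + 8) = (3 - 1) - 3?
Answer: 229/4560 ≈ 0.050219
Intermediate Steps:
P = -33/4 (P = -8 + ((3 - 1) - 3)/4 = -8 + (2 - 3)/4 = -8 + (1/4)*(-1) = -8 - 1/4 = -33/4 ≈ -8.2500)
h(j) = 3 (h(j) = 3 + 0*(-33/4) = 3 + 0 = 3)
u(V) = (-166 + V)/(3 + V) (u(V) = (V - 166)/(V + 3) = (-166 + V)/(3 + V))
u(-63)/y(-21, 76) = ((-166 - 63)/(3 - 63))/76 = (-229/(-60))*(1/76) = -1/60*(-229)*(1/76) = (229/60)*(1/76) = 229/4560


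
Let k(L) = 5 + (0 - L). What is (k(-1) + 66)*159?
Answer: 11448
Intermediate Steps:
k(L) = 5 - L
(k(-1) + 66)*159 = ((5 - 1*(-1)) + 66)*159 = ((5 + 1) + 66)*159 = (6 + 66)*159 = 72*159 = 11448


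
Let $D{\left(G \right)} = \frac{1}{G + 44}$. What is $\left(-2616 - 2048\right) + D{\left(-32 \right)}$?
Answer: $- \frac{55967}{12} \approx -4663.9$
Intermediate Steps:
$D{\left(G \right)} = \frac{1}{44 + G}$
$\left(-2616 - 2048\right) + D{\left(-32 \right)} = \left(-2616 - 2048\right) + \frac{1}{44 - 32} = -4664 + \frac{1}{12} = - \frac{55967}{12}$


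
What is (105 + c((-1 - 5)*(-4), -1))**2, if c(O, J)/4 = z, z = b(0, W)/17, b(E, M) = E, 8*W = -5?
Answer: 11025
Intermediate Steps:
W = -5/8 (W = (1/8)*(-5) = -5/8 ≈ -0.62500)
z = 0 (z = 0/17 = 0*(1/17) = 0)
c(O, J) = 0 (c(O, J) = 4*0 = 0)
(105 + c((-1 - 5)*(-4), -1))**2 = (105 + 0)**2 = 105**2 = 11025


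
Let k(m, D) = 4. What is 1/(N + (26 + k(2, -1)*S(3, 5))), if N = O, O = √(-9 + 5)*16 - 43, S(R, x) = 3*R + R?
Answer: 31/1985 - 32*I/1985 ≈ 0.015617 - 0.016121*I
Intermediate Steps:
S(R, x) = 4*R
O = -43 + 32*I (O = √(-4)*16 - 43 = (2*I)*16 - 43 = 32*I - 43 = -43 + 32*I ≈ -43.0 + 32.0*I)
N = -43 + 32*I ≈ -43.0 + 32.0*I
1/(N + (26 + k(2, -1)*S(3, 5))) = 1/((-43 + 32*I) + (26 + 4*(4*3))) = 1/((-43 + 32*I) + (26 + 4*12)) = 1/((-43 + 32*I) + (26 + 48)) = 1/((-43 + 32*I) + 74) = 1/(31 + 32*I) = (31 - 32*I)/1985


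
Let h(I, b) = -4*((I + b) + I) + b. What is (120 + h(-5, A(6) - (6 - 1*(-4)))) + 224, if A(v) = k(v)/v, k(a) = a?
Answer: 411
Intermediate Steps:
A(v) = 1 (A(v) = v/v = 1)
h(I, b) = -8*I - 3*b (h(I, b) = -4*(b + 2*I) + b = (-8*I - 4*b) + b = -8*I - 3*b)
(120 + h(-5, A(6) - (6 - 1*(-4)))) + 224 = (120 + (-8*(-5) - 3*(1 - (6 - 1*(-4))))) + 224 = (120 + (40 - 3*(1 - (6 + 4)))) + 224 = (120 + (40 - 3*(1 - 1*10))) + 224 = (120 + (40 - 3*(1 - 10))) + 224 = (120 + (40 - 3*(-9))) + 224 = (120 + (40 + 27)) + 224 = (120 + 67) + 224 = 187 + 224 = 411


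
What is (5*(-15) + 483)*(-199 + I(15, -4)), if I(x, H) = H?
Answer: -82824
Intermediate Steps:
(5*(-15) + 483)*(-199 + I(15, -4)) = (5*(-15) + 483)*(-199 - 4) = (-75 + 483)*(-203) = 408*(-203) = -82824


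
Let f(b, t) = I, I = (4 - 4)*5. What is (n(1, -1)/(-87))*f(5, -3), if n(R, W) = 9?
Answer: 0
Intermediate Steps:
I = 0 (I = 0*5 = 0)
f(b, t) = 0
(n(1, -1)/(-87))*f(5, -3) = (9/(-87))*0 = (9*(-1/87))*0 = -3/29*0 = 0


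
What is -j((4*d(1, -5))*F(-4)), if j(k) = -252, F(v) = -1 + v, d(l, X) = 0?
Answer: 252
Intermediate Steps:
-j((4*d(1, -5))*F(-4)) = -1*(-252) = 252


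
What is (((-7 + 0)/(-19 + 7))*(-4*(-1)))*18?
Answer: 42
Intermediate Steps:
(((-7 + 0)/(-19 + 7))*(-4*(-1)))*18 = (-7/(-12)*4)*18 = (-7*(-1/12)*4)*18 = ((7/12)*4)*18 = (7/3)*18 = 42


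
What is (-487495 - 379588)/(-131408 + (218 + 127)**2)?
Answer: 123869/1769 ≈ 70.022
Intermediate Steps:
(-487495 - 379588)/(-131408 + (218 + 127)**2) = -867083/(-131408 + 345**2) = -867083/(-131408 + 119025) = -867083/(-12383) = -867083*(-1/12383) = 123869/1769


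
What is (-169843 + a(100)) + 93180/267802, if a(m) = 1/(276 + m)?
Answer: -8551029824427/50346776 ≈ -1.6984e+5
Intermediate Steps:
(-169843 + a(100)) + 93180/267802 = (-169843 + 1/(276 + 100)) + 93180/267802 = (-169843 + 1/376) + 93180*(1/267802) = (-169843 + 1/376) + 46590/133901 = -63860967/376 + 46590/133901 = -8551029824427/50346776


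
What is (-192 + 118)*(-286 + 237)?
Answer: 3626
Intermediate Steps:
(-192 + 118)*(-286 + 237) = -74*(-49) = 3626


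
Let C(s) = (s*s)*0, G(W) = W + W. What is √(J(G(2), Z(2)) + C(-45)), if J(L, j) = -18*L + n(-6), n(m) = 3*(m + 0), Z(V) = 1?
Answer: 3*I*√10 ≈ 9.4868*I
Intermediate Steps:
G(W) = 2*W
n(m) = 3*m
J(L, j) = -18 - 18*L (J(L, j) = -18*L + 3*(-6) = -18*L - 18 = -18 - 18*L)
C(s) = 0 (C(s) = s²*0 = 0)
√(J(G(2), Z(2)) + C(-45)) = √((-18 - 36*2) + 0) = √((-18 - 18*4) + 0) = √((-18 - 72) + 0) = √(-90 + 0) = √(-90) = 3*I*√10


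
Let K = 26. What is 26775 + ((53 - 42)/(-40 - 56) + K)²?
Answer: 252933625/9216 ≈ 27445.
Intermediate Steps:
26775 + ((53 - 42)/(-40 - 56) + K)² = 26775 + ((53 - 42)/(-40 - 56) + 26)² = 26775 + (11/(-96) + 26)² = 26775 + (11*(-1/96) + 26)² = 26775 + (-11/96 + 26)² = 26775 + (2485/96)² = 26775 + 6175225/9216 = 252933625/9216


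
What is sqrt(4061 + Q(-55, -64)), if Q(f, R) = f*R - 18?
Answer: sqrt(7563) ≈ 86.965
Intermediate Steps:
Q(f, R) = -18 + R*f (Q(f, R) = R*f - 18 = -18 + R*f)
sqrt(4061 + Q(-55, -64)) = sqrt(4061 + (-18 - 64*(-55))) = sqrt(4061 + (-18 + 3520)) = sqrt(4061 + 3502) = sqrt(7563)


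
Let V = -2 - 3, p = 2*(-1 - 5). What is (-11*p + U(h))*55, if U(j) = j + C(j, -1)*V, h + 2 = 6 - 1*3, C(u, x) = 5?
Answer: 5940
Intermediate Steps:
p = -12 (p = 2*(-6) = -12)
V = -5
h = 1 (h = -2 + (6 - 1*3) = -2 + (6 - 3) = -2 + 3 = 1)
U(j) = -25 + j (U(j) = j + 5*(-5) = j - 25 = -25 + j)
(-11*p + U(h))*55 = (-11*(-12) + (-25 + 1))*55 = (132 - 24)*55 = 108*55 = 5940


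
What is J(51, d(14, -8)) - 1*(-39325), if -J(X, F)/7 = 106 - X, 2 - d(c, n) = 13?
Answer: 38940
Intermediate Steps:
d(c, n) = -11 (d(c, n) = 2 - 1*13 = 2 - 13 = -11)
J(X, F) = -742 + 7*X (J(X, F) = -7*(106 - X) = -742 + 7*X)
J(51, d(14, -8)) - 1*(-39325) = (-742 + 7*51) - 1*(-39325) = (-742 + 357) + 39325 = -385 + 39325 = 38940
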